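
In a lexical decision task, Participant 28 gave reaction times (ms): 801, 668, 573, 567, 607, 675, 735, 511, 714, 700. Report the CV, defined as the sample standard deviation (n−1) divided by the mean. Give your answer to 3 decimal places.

0.136

n = 10, Σ = 6551, M = 655.1000
Σ(x−M)² = 71298.900; s = √(71298.900/9) = 89.0062
CV = 89.0062 / 655.1000 = 0.13587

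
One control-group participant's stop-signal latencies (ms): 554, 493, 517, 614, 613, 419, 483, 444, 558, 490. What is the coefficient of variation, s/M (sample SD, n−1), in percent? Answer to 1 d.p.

12.7%

n = 10, Σ = 5185, M = 518.5000
Σ(x−M)² = 39046.500; s = √(39046.500/9) = 65.8673
CV = 65.8673 / 518.5000 = 0.12703 = 12.703%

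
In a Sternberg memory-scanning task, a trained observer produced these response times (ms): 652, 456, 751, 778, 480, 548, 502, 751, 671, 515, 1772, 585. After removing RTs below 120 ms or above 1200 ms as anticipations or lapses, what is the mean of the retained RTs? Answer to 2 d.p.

608.09 ms

Excluded: 1772
Retained (n=11): Σ = 6689
Mean = 6689/11 = 608.0909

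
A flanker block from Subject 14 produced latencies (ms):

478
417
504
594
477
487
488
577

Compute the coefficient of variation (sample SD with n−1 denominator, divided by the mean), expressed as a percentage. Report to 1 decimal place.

n = 8, Σ = 4022, M = 502.7500
Σ(x−M)² = 22935.500; s = √(22935.500/7) = 57.2407
CV = 57.2407 / 502.7500 = 0.11386 = 11.386%

11.4%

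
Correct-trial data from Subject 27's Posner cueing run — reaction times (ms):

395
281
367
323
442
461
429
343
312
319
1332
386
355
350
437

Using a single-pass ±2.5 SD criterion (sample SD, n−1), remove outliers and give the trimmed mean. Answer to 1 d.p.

371.4 ms

n = 15, ΣRT = 6532, M = 435.467
Σ(x−M)² = 900929.73; s = √(900929.73/14) = 253.677
Cutoffs: 435.467 ± 2.5·253.677 → [-198.7, 1069.7]
Outside: 1332 → excluded.
Retained (n=14): Σ = 5200, mean = 5200/14 = 371.429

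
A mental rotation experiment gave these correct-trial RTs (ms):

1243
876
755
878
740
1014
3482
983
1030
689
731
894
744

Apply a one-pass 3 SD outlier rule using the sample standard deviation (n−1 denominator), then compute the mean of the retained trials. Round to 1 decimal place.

n = 13, ΣRT = 14059, M = 1081.462
Σ(x−M)² = 6538229.23; s = √(6538229.23/12) = 738.141
Cutoffs: 1081.462 ± 3·738.141 → [-1133.0, 3295.9]
Outside: 3482 → excluded.
Retained (n=12): Σ = 10577, mean = 10577/12 = 881.417

881.4 ms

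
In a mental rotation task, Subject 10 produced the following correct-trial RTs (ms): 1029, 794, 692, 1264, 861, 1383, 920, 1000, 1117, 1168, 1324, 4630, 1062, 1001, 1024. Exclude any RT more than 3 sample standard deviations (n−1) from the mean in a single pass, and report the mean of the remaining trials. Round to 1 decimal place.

1045.6 ms

n = 15, ΣRT = 19269, M = 1284.600
Σ(x−M)² = 12493499.60; s = √(12493499.60/14) = 944.665
Cutoffs: 1284.600 ± 3·944.665 → [-1549.4, 4118.6]
Outside: 4630 → excluded.
Retained (n=14): Σ = 14639, mean = 14639/14 = 1045.643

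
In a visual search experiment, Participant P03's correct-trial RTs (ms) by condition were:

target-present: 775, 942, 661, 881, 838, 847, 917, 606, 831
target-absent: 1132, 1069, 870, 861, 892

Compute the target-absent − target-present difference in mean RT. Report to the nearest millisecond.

M(target-present) = 7298/9 = 810.889
M(target-absent) = 4824/5 = 964.800
Difference = 964.800 − 810.889 = 153.911 ms

154 ms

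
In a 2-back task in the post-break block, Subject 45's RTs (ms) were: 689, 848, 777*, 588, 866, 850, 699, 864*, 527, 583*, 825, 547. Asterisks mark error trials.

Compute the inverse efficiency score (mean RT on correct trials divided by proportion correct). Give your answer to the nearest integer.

Correct trials (n=9): 689, 848, 588, 866, 850, 699, 527, 825, 547
Mean correct RT = 6439/9 = 715.4444 ms
Proportion correct = 9/12
IES = 715.4444 / (9/12) = 953.926 ms

954 ms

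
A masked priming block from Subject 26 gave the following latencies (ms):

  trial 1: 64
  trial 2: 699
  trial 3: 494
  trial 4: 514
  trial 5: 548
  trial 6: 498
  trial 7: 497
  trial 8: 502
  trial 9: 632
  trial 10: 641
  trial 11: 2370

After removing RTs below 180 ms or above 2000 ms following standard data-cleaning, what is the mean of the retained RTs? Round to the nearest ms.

558 ms

Excluded: 64, 2370
Retained (n=9): Σ = 5025
Mean = 5025/9 = 558.3333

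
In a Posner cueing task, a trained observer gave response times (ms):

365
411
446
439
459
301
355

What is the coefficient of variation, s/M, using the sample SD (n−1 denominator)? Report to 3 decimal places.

n = 7, Σ = 2776, M = 396.5714
Σ(x−M)² = 20207.714; s = √(20207.714/6) = 58.0341
CV = 58.0341 / 396.5714 = 0.14634

0.146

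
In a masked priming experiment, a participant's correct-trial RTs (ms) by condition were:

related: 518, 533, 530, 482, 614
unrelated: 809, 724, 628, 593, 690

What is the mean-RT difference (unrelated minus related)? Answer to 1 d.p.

M(related) = 2677/5 = 535.400
M(unrelated) = 3444/5 = 688.800
Difference = 688.800 − 535.400 = 153.400 ms

153.4 ms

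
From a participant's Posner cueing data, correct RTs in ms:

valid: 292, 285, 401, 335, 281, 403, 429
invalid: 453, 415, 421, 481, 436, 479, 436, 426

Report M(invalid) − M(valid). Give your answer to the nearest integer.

M(valid) = 2426/7 = 346.571
M(invalid) = 3547/8 = 443.375
Difference = 443.375 − 346.571 = 96.804 ms

97 ms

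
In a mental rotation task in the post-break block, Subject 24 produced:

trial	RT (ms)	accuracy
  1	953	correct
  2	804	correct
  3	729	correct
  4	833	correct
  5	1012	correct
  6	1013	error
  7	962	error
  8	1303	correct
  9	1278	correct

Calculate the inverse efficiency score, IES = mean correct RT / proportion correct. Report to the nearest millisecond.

1270 ms

Correct trials (n=7): 953, 804, 729, 833, 1012, 1303, 1278
Mean correct RT = 6912/7 = 987.4286 ms
Proportion correct = 7/9
IES = 987.4286 / (7/9) = 1269.551 ms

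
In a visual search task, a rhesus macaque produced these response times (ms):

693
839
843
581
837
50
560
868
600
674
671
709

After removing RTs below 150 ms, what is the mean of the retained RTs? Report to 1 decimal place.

715.9 ms

Excluded: 50
Retained (n=11): Σ = 7875
Mean = 7875/11 = 715.9091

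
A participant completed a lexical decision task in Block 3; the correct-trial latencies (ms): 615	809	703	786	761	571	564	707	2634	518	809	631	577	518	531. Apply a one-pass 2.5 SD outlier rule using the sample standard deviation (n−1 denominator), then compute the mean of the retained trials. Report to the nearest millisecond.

n = 15, ΣRT = 11734, M = 782.267
Σ(x−M)² = 3830836.93; s = √(3830836.93/14) = 523.098
Cutoffs: 782.267 ± 2.5·523.098 → [-525.5, 2090.0]
Outside: 2634 → excluded.
Retained (n=14): Σ = 9100, mean = 9100/14 = 650.000

650 ms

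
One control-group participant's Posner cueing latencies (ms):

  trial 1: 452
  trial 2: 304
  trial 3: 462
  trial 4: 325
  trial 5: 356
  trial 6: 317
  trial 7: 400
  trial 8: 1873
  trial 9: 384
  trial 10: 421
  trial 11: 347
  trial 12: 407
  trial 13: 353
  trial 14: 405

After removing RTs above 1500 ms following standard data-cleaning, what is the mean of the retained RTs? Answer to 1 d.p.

379.5 ms

Excluded: 1873
Retained (n=13): Σ = 4933
Mean = 4933/13 = 379.4615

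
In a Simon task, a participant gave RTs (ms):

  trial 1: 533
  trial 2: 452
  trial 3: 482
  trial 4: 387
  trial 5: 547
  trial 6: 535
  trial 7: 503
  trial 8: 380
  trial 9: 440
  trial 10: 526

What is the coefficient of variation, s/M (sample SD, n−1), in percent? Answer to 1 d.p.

12.8%

n = 10, Σ = 4785, M = 478.5000
Σ(x−M)² = 33982.500; s = √(33982.500/9) = 61.4478
CV = 61.4478 / 478.5000 = 0.12842 = 12.842%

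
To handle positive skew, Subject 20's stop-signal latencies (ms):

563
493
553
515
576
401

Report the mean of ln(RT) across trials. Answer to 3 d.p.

ln(RT): 6.3333, 6.2005, 6.3154, 6.2442, 6.3561, 5.9940
Σ ln(RT) = 37.4434
Mean = 37.4434/6 = 6.24056

6.241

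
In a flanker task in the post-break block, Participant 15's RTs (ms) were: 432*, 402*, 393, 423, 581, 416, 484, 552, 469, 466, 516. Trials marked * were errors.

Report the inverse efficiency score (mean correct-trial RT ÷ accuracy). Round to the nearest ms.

584 ms

Correct trials (n=9): 393, 423, 581, 416, 484, 552, 469, 466, 516
Mean correct RT = 4300/9 = 477.7778 ms
Proportion correct = 9/11
IES = 477.7778 / (9/11) = 583.951 ms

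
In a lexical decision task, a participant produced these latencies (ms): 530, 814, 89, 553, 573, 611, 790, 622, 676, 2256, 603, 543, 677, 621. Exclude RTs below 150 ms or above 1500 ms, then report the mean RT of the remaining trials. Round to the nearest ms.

634 ms

Excluded: 89, 2256
Retained (n=12): Σ = 7613
Mean = 7613/12 = 634.4167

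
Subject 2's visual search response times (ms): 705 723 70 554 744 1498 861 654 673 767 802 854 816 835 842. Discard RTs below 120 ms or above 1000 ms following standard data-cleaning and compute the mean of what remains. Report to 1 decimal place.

Excluded: 70, 1498
Retained (n=13): Σ = 9830
Mean = 9830/13 = 756.1538

756.2 ms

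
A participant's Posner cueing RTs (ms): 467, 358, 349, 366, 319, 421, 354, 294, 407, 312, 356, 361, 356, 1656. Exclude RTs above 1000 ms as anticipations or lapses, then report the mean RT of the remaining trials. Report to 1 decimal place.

363.1 ms

Excluded: 1656
Retained (n=13): Σ = 4720
Mean = 4720/13 = 363.0769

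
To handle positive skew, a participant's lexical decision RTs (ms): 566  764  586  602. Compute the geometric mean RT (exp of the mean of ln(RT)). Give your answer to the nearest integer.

ln(RT): 6.3386, 6.6386, 6.3733, 6.4003
Mean ln(RT) = 25.7507/4 = 6.43768
Geometric mean = exp(6.43768) = 624.96 ms

625 ms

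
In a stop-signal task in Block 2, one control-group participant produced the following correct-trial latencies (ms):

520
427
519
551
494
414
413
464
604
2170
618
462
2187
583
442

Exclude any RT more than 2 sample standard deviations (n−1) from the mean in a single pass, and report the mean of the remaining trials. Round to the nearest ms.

501 ms

n = 15, ΣRT = 10868, M = 724.533
Σ(x−M)² = 4940065.73; s = √(4940065.73/14) = 594.022
Cutoffs: 724.533 ± 2·594.022 → [-463.5, 1912.6]
Outside: 2170, 2187 → excluded.
Retained (n=13): Σ = 6511, mean = 6511/13 = 500.846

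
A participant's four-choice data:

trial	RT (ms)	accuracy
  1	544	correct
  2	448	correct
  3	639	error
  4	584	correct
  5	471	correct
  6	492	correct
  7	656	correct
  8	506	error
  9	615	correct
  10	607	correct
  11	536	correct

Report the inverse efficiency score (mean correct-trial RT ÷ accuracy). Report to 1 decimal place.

Correct trials (n=9): 544, 448, 584, 471, 492, 656, 615, 607, 536
Mean correct RT = 4953/9 = 550.3333 ms
Proportion correct = 9/11
IES = 550.3333 / (9/11) = 672.630 ms

672.6 ms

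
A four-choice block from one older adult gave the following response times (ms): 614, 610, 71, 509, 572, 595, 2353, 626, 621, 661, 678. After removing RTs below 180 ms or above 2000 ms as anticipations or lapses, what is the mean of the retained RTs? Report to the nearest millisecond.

Excluded: 71, 2353
Retained (n=9): Σ = 5486
Mean = 5486/9 = 609.5556

610 ms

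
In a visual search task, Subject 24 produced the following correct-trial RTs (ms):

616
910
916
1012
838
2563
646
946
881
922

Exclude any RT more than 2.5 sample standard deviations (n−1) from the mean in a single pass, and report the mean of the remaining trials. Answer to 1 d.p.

854.1 ms

n = 10, ΣRT = 10250, M = 1025.000
Σ(x−M)² = 2774196.00; s = √(2774196.00/9) = 555.197
Cutoffs: 1025.000 ± 2.5·555.197 → [-363.0, 2413.0]
Outside: 2563 → excluded.
Retained (n=9): Σ = 7687, mean = 7687/9 = 854.111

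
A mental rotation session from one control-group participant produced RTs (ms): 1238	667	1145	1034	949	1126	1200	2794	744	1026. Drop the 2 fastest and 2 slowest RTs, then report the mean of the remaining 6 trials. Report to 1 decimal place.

1080.0 ms

Sorted: 667, 744, 949, 1026, 1034, 1126, 1145, 1200, 1238, 2794
Drop lowest 2 (667, 744) and highest 2 (1238, 2794)
Remaining (n=6): Σ = 6480, mean = 6480/6 = 1080.000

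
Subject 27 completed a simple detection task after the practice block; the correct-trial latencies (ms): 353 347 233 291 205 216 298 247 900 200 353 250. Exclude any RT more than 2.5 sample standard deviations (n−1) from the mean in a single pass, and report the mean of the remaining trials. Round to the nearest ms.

272 ms

n = 12, ΣRT = 3893, M = 324.417
Σ(x−M)² = 396636.92; s = √(396636.92/11) = 189.889
Cutoffs: 324.417 ± 2.5·189.889 → [-150.3, 799.1]
Outside: 900 → excluded.
Retained (n=11): Σ = 2993, mean = 2993/11 = 272.091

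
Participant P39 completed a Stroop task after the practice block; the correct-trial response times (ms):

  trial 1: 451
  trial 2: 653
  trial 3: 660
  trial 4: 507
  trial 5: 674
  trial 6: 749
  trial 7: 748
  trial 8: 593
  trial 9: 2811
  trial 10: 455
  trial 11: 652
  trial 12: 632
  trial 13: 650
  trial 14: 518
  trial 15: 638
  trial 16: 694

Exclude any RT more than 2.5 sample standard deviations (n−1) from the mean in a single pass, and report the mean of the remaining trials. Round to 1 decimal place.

n = 16, ΣRT = 12085, M = 755.312
Σ(x−M)² = 4633715.44; s = √(4633715.44/15) = 555.801
Cutoffs: 755.312 ± 2.5·555.801 → [-634.2, 2144.8]
Outside: 2811 → excluded.
Retained (n=15): Σ = 9274, mean = 9274/15 = 618.267

618.3 ms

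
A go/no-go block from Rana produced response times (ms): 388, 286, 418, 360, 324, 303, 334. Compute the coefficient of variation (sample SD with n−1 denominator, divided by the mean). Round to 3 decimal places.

0.136

n = 7, Σ = 2413, M = 344.7143
Σ(x−M)² = 13209.429; s = √(13209.429/6) = 46.9209
CV = 46.9209 / 344.7143 = 0.13612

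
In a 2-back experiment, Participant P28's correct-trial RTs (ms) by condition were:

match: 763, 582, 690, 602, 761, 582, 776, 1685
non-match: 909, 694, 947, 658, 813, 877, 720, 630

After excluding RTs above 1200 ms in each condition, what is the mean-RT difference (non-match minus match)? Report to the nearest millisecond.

match: exclude 1685
M(match) = 4756/7 = 679.429
M(non-match) = 6248/8 = 781.000
Difference = 781.000 − 679.429 = 101.571 ms

102 ms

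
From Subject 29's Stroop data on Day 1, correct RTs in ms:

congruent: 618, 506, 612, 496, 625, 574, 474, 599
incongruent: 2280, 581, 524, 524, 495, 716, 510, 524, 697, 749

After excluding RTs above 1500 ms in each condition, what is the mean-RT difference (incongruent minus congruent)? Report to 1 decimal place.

incongruent: exclude 2280
M(congruent) = 4504/8 = 563.000
M(incongruent) = 5320/9 = 591.111
Difference = 591.111 − 563.000 = 28.111 ms

28.1 ms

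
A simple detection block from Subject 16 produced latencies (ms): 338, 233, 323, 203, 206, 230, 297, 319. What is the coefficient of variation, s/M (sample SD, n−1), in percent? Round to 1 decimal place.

20.9%

n = 8, Σ = 2149, M = 268.6250
Σ(x−M)² = 22101.875; s = √(22101.875/7) = 56.1908
CV = 56.1908 / 268.6250 = 0.20918 = 20.918%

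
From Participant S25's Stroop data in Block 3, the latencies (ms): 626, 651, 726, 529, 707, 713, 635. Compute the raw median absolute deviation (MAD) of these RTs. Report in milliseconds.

56 ms

Sorted: 529, 626, 635, 651, 707, 713, 726 → median = 651
|x − 651|: 25, 0, 75, 122, 56, 62, 16
Sorted deviations: 0, 16, 25, 56, 62, 75, 122 → MAD = 56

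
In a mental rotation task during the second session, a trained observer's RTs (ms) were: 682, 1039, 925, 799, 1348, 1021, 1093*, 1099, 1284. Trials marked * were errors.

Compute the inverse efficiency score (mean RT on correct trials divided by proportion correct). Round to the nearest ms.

Correct trials (n=8): 682, 1039, 925, 799, 1348, 1021, 1099, 1284
Mean correct RT = 8197/8 = 1024.6250 ms
Proportion correct = 8/9
IES = 1024.6250 / (8/9) = 1152.703 ms

1153 ms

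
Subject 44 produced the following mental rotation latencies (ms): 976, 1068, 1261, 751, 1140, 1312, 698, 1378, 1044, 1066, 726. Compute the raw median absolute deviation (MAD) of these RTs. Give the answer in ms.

Sorted: 698, 726, 751, 976, 1044, 1066, 1068, 1140, 1261, 1312, 1378 → median = 1066
|x − 1066|: 90, 2, 195, 315, 74, 246, 368, 312, 22, 0, 340
Sorted deviations: 0, 2, 22, 74, 90, 195, 246, 312, 315, 340, 368 → MAD = 195

195 ms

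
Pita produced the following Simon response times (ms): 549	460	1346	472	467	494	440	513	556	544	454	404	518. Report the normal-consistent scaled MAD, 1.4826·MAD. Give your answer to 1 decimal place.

Sorted: 404, 440, 454, 460, 467, 472, 494, 513, 518, 544, 549, 556, 1346 → median = 494
|x − 494| sorted: 0, 19, 22, 24, 27, 34, 40, 50, 54, 55, 62, 90, 852 → MAD = 40
Robust SD ≈ 1.4826 × 40 = 59.304

59.3 ms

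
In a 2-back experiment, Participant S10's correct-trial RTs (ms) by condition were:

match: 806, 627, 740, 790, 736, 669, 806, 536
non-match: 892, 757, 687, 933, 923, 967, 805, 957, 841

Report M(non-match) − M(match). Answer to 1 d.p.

M(match) = 5710/8 = 713.750
M(non-match) = 7762/9 = 862.444
Difference = 862.444 − 713.750 = 148.694 ms

148.7 ms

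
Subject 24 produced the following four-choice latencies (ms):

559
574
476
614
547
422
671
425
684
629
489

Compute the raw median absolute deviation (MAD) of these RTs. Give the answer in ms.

Sorted: 422, 425, 476, 489, 547, 559, 574, 614, 629, 671, 684 → median = 559
|x − 559|: 0, 15, 83, 55, 12, 137, 112, 134, 125, 70, 70
Sorted deviations: 0, 12, 15, 55, 70, 70, 83, 112, 125, 134, 137 → MAD = 70

70 ms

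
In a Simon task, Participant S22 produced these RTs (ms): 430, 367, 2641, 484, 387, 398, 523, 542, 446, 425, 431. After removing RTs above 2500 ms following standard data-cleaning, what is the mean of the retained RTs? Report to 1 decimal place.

Excluded: 2641
Retained (n=10): Σ = 4433
Mean = 4433/10 = 443.3000

443.3 ms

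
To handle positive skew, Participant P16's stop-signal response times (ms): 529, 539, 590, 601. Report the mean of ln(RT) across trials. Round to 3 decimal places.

ln(RT): 6.2710, 6.2897, 6.3801, 6.3986
Σ ln(RT) = 25.3394
Mean = 25.3394/4 = 6.33486

6.335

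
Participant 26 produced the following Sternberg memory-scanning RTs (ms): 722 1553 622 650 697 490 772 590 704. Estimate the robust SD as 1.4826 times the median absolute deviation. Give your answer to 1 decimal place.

Sorted: 490, 590, 622, 650, 697, 704, 722, 772, 1553 → median = 697
|x − 697| sorted: 0, 7, 25, 47, 75, 75, 107, 207, 856 → MAD = 75
Robust SD ≈ 1.4826 × 75 = 111.195

111.2 ms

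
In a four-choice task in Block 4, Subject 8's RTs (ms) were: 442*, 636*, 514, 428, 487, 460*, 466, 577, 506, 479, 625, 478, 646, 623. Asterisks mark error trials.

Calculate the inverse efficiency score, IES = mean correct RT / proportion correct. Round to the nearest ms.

Correct trials (n=11): 514, 428, 487, 466, 577, 506, 479, 625, 478, 646, 623
Mean correct RT = 5829/11 = 529.9091 ms
Proportion correct = 11/14
IES = 529.9091 / (11/14) = 674.430 ms

674 ms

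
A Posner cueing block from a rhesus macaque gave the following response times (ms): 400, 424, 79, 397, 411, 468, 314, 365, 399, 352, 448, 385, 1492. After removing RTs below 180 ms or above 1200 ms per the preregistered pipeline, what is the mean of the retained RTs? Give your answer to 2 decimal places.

Excluded: 79, 1492
Retained (n=11): Σ = 4363
Mean = 4363/11 = 396.6364

396.64 ms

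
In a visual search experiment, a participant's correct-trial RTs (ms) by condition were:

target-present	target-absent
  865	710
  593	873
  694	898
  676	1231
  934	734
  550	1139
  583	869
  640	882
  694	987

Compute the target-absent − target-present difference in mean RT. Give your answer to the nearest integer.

233 ms

M(target-present) = 6229/9 = 692.111
M(target-absent) = 8323/9 = 924.778
Difference = 924.778 − 692.111 = 232.667 ms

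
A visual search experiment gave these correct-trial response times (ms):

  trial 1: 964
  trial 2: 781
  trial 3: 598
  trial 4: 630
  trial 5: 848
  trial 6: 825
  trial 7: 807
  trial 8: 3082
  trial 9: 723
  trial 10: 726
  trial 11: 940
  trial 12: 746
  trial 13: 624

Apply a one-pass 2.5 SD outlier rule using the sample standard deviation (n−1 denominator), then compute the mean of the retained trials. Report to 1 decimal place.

767.7 ms

n = 13, ΣRT = 12294, M = 945.692
Σ(x−M)² = 5096418.77; s = √(5096418.77/12) = 651.691
Cutoffs: 945.692 ± 2.5·651.691 → [-683.5, 2574.9]
Outside: 3082 → excluded.
Retained (n=12): Σ = 9212, mean = 9212/12 = 767.667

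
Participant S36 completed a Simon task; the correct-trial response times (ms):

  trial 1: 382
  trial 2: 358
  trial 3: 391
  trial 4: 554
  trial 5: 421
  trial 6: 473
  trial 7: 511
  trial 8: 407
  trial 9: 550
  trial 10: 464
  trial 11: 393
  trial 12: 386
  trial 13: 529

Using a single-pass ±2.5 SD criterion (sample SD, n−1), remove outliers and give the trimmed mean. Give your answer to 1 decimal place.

447.6 ms

n = 13, ΣRT = 5819, M = 447.615
Σ(x−M)² = 58033.08; s = √(58033.08/12) = 69.542
Cutoffs: 447.615 ± 2.5·69.542 → [273.8, 621.5]
No RTs fall outside the cutoffs; all 13 retained. Mean = 5819/13 = 447.615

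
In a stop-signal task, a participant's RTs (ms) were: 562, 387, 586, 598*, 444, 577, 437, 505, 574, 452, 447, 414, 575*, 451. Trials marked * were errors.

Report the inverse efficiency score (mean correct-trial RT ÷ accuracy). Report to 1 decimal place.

567.4 ms

Correct trials (n=12): 562, 387, 586, 444, 577, 437, 505, 574, 452, 447, 414, 451
Mean correct RT = 5836/12 = 486.3333 ms
Proportion correct = 12/14
IES = 486.3333 / (12/14) = 567.389 ms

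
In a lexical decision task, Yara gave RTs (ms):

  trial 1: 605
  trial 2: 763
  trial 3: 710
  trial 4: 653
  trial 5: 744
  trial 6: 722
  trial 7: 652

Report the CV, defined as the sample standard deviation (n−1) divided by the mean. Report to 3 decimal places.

n = 7, Σ = 4849, M = 692.7143
Σ(x−M)² = 19655.429; s = √(19655.429/6) = 57.2355
CV = 57.2355 / 692.7143 = 0.08263

0.083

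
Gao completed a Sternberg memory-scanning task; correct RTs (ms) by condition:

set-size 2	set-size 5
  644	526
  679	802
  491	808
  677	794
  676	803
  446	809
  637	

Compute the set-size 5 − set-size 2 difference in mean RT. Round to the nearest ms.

150 ms

M(set-size 2) = 4250/7 = 607.143
M(set-size 5) = 4542/6 = 757.000
Difference = 757.000 − 607.143 = 149.857 ms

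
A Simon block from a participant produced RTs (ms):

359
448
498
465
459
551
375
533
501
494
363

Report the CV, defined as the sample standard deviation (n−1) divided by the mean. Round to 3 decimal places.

n = 11, Σ = 5046, M = 458.7273
Σ(x−M)² = 44878.182; s = √(44878.182/10) = 66.9912
CV = 66.9912 / 458.7273 = 0.14604

0.146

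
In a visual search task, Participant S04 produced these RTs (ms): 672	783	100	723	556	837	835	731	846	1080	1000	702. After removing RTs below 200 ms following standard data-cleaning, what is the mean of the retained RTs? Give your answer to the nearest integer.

797 ms

Excluded: 100
Retained (n=11): Σ = 8765
Mean = 8765/11 = 796.8182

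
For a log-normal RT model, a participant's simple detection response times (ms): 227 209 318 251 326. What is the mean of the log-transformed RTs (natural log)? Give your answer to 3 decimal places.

ln(RT): 5.4250, 5.3423, 5.7621, 5.5255, 5.7869
Σ ln(RT) = 27.8417
Mean = 27.8417/5 = 5.56834

5.568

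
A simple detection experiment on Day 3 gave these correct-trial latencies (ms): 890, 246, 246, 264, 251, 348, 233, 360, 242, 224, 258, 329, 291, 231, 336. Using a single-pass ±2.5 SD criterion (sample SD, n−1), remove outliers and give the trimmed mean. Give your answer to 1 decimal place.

n = 15, ΣRT = 4749, M = 316.600
Σ(x−M)² = 381771.60; s = √(381771.60/14) = 165.134
Cutoffs: 316.600 ± 2.5·165.134 → [-96.2, 729.4]
Outside: 890 → excluded.
Retained (n=14): Σ = 3859, mean = 3859/14 = 275.643

275.6 ms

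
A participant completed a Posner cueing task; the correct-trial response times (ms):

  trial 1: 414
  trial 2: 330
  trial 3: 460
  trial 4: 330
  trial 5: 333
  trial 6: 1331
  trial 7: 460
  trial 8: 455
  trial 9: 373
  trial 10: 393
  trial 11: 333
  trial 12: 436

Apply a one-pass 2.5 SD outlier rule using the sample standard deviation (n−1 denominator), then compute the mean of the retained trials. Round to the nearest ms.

n = 12, ΣRT = 5648, M = 470.667
Σ(x−M)² = 838108.67; s = √(838108.67/11) = 276.028
Cutoffs: 470.667 ± 2.5·276.028 → [-219.4, 1160.7]
Outside: 1331 → excluded.
Retained (n=11): Σ = 4317, mean = 4317/11 = 392.455

392 ms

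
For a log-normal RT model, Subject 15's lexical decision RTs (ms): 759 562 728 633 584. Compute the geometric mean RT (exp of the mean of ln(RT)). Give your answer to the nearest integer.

649 ms

ln(RT): 6.6320, 6.3315, 6.5903, 6.4505, 6.3699
Mean ln(RT) = 32.3742/5 = 6.47484
Geometric mean = exp(6.47484) = 648.61 ms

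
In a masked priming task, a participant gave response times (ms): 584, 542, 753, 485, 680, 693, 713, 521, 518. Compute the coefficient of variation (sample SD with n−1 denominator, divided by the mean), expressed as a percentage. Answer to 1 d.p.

16.4%

n = 9, Σ = 5489, M = 609.8889
Σ(x−M)² = 80156.889; s = √(80156.889/8) = 100.0980
CV = 100.0980 / 609.8889 = 0.16412 = 16.412%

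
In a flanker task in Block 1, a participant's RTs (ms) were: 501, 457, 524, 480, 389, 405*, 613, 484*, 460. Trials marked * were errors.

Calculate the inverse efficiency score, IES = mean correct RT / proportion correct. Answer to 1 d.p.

628.9 ms

Correct trials (n=7): 501, 457, 524, 480, 389, 613, 460
Mean correct RT = 3424/7 = 489.1429 ms
Proportion correct = 7/9
IES = 489.1429 / (7/9) = 628.898 ms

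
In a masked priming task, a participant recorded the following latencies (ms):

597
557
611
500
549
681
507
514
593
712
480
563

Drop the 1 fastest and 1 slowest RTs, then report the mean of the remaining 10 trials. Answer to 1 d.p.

567.2 ms

Sorted: 480, 500, 507, 514, 549, 557, 563, 593, 597, 611, 681, 712
Drop lowest 1 (480) and highest 1 (712)
Remaining (n=10): Σ = 5672, mean = 5672/10 = 567.200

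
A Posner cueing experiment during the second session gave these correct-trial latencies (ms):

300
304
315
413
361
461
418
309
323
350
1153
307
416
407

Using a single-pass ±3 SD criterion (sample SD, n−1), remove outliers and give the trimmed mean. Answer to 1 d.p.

n = 14, ΣRT = 5837, M = 416.929
Σ(x−M)² = 620836.93; s = √(620836.93/13) = 218.533
Cutoffs: 416.929 ± 3·218.533 → [-238.7, 1072.5]
Outside: 1153 → excluded.
Retained (n=13): Σ = 4684, mean = 4684/13 = 360.308

360.3 ms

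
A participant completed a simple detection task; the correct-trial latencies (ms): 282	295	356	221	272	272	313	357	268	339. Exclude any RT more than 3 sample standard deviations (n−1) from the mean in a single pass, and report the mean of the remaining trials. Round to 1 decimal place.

n = 10, ΣRT = 2975, M = 297.500
Σ(x−M)² = 17194.50; s = √(17194.50/9) = 43.709
Cutoffs: 297.500 ± 3·43.709 → [166.4, 428.6]
No RTs fall outside the cutoffs; all 10 retained. Mean = 2975/10 = 297.500

297.5 ms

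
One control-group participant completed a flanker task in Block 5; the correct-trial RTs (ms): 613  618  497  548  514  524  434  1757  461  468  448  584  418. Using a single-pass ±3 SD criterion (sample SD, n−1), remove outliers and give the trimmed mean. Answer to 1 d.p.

510.6 ms

n = 13, ΣRT = 7884, M = 606.462
Σ(x−M)² = 1485869.23; s = √(1485869.23/12) = 351.884
Cutoffs: 606.462 ± 3·351.884 → [-449.2, 1662.1]
Outside: 1757 → excluded.
Retained (n=12): Σ = 6127, mean = 6127/12 = 510.583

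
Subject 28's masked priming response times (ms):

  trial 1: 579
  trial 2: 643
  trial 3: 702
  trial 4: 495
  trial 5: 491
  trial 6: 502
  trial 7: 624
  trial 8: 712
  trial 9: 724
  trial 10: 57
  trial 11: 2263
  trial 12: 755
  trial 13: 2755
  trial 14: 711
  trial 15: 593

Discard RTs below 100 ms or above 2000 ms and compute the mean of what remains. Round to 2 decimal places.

Excluded: 57, 2263, 2755
Retained (n=12): Σ = 7531
Mean = 7531/12 = 627.5833

627.58 ms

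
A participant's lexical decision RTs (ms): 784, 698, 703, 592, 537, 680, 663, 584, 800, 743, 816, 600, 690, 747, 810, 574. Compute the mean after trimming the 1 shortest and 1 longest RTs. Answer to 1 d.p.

Sorted: 537, 574, 584, 592, 600, 663, 680, 690, 698, 703, 743, 747, 784, 800, 810, 816
Drop lowest 1 (537) and highest 1 (816)
Remaining (n=14): Σ = 9668, mean = 9668/14 = 690.571

690.6 ms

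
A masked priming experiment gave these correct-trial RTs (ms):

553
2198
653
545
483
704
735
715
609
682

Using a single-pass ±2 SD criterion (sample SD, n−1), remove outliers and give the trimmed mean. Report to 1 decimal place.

631.0 ms

n = 10, ΣRT = 7877, M = 787.700
Σ(x−M)² = 2272094.10; s = √(2272094.10/9) = 502.449
Cutoffs: 787.700 ± 2·502.449 → [-217.2, 1792.6]
Outside: 2198 → excluded.
Retained (n=9): Σ = 5679, mean = 5679/9 = 631.000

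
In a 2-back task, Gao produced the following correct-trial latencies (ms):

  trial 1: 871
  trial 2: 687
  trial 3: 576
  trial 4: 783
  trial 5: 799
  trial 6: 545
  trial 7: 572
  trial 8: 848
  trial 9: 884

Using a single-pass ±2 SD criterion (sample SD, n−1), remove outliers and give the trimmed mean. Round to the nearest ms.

n = 9, ΣRT = 6565, M = 729.444
Σ(x−M)² = 149842.22; s = √(149842.22/8) = 136.859
Cutoffs: 729.444 ± 2·136.859 → [455.7, 1003.2]
No RTs fall outside the cutoffs; all 9 retained. Mean = 6565/9 = 729.444

729 ms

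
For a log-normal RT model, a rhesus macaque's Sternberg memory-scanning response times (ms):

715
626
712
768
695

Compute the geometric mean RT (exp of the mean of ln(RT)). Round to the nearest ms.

ln(RT): 6.5723, 6.4394, 6.5681, 6.6438, 6.5439
Mean ln(RT) = 32.7674/5 = 6.55348
Geometric mean = exp(6.55348) = 701.68 ms

702 ms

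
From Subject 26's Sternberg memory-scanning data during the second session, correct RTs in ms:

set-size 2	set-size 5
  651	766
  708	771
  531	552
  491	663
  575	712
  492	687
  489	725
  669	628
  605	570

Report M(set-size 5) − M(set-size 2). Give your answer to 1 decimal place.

95.9 ms

M(set-size 2) = 5211/9 = 579.000
M(set-size 5) = 6074/9 = 674.889
Difference = 674.889 − 579.000 = 95.889 ms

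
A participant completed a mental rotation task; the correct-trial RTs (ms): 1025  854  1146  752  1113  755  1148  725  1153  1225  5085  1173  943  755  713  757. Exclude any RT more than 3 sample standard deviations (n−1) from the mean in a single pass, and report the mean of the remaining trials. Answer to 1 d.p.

949.1 ms

n = 16, ΣRT = 19322, M = 1207.625
Σ(x−M)² = 16581233.75; s = √(16581233.75/15) = 1051.387
Cutoffs: 1207.625 ± 3·1051.387 → [-1946.5, 4361.8]
Outside: 5085 → excluded.
Retained (n=15): Σ = 14237, mean = 14237/15 = 949.133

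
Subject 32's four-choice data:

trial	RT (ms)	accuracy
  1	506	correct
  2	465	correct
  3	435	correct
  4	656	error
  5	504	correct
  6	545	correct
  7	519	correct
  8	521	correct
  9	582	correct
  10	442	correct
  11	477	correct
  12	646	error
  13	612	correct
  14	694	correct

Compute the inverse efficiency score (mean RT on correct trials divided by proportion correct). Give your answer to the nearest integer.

Correct trials (n=12): 506, 465, 435, 504, 545, 519, 521, 582, 442, 477, 612, 694
Mean correct RT = 6302/12 = 525.1667 ms
Proportion correct = 12/14
IES = 525.1667 / (12/14) = 612.694 ms

613 ms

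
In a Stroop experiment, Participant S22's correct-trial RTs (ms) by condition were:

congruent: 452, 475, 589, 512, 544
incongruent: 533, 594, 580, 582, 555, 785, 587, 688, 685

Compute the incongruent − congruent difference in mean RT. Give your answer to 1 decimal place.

106.6 ms

M(congruent) = 2572/5 = 514.400
M(incongruent) = 5589/9 = 621.000
Difference = 621.000 − 514.400 = 106.600 ms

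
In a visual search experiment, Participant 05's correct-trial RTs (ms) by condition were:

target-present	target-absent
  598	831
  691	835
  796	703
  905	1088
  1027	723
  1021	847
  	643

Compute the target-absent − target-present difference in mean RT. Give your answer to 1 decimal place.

M(target-present) = 5038/6 = 839.667
M(target-absent) = 5670/7 = 810.000
Difference = 810.000 − 839.667 = -29.667 ms

-29.7 ms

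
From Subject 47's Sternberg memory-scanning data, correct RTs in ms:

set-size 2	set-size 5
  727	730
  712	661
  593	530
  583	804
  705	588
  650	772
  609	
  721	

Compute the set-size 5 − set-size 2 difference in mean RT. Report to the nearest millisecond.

M(set-size 2) = 5300/8 = 662.500
M(set-size 5) = 4085/6 = 680.833
Difference = 680.833 − 662.500 = 18.333 ms

18 ms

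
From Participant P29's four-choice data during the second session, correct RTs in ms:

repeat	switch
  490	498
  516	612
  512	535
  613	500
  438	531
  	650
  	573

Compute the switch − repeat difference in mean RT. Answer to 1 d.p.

43.2 ms

M(repeat) = 2569/5 = 513.800
M(switch) = 3899/7 = 557.000
Difference = 557.000 − 513.800 = 43.200 ms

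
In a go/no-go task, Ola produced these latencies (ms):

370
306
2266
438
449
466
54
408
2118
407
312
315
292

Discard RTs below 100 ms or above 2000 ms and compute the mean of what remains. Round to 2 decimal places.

376.30 ms

Excluded: 54, 2118, 2266
Retained (n=10): Σ = 3763
Mean = 3763/10 = 376.3000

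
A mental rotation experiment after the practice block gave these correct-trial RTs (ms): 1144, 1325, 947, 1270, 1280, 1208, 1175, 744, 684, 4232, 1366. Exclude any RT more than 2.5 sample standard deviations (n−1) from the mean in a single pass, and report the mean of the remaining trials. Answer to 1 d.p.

1114.3 ms

n = 11, ΣRT = 15375, M = 1397.727
Σ(x−M)² = 9359474.18; s = √(9359474.18/10) = 967.444
Cutoffs: 1397.727 ± 2.5·967.444 → [-1020.9, 3816.3]
Outside: 4232 → excluded.
Retained (n=10): Σ = 11143, mean = 11143/10 = 1114.300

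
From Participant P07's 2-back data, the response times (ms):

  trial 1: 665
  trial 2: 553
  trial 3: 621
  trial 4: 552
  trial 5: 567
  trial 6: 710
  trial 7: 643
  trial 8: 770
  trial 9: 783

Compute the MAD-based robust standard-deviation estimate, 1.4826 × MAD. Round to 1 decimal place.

Sorted: 552, 553, 567, 621, 643, 665, 710, 770, 783 → median = 643
|x − 643| sorted: 0, 22, 22, 67, 76, 90, 91, 127, 140 → MAD = 76
Robust SD ≈ 1.4826 × 76 = 112.678

112.7 ms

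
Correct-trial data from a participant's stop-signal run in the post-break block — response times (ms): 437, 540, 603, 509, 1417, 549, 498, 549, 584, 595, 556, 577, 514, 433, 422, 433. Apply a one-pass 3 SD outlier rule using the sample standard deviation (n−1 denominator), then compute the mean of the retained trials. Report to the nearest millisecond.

n = 16, ΣRT = 9216, M = 576.000
Σ(x−M)² = 809942.00; s = √(809942.00/15) = 232.371
Cutoffs: 576.000 ± 3·232.371 → [-121.1, 1273.1]
Outside: 1417 → excluded.
Retained (n=15): Σ = 7799, mean = 7799/15 = 519.933

520 ms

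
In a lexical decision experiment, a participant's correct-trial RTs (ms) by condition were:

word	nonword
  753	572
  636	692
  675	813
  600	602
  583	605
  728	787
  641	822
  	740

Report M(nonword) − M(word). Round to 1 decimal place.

M(word) = 4616/7 = 659.429
M(nonword) = 5633/8 = 704.125
Difference = 704.125 − 659.429 = 44.696 ms

44.7 ms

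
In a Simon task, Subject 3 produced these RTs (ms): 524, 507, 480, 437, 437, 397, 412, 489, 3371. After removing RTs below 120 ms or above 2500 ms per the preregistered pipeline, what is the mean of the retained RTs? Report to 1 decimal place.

Excluded: 3371
Retained (n=8): Σ = 3683
Mean = 3683/8 = 460.3750

460.4 ms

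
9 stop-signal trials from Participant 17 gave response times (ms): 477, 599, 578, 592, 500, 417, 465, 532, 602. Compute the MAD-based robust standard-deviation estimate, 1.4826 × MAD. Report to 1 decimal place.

89.0 ms

Sorted: 417, 465, 477, 500, 532, 578, 592, 599, 602 → median = 532
|x − 532| sorted: 0, 32, 46, 55, 60, 67, 67, 70, 115 → MAD = 60
Robust SD ≈ 1.4826 × 60 = 88.956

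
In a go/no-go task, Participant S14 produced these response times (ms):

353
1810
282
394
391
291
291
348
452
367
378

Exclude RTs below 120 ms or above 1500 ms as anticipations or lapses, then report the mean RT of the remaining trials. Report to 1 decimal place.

354.7 ms

Excluded: 1810
Retained (n=10): Σ = 3547
Mean = 3547/10 = 354.7000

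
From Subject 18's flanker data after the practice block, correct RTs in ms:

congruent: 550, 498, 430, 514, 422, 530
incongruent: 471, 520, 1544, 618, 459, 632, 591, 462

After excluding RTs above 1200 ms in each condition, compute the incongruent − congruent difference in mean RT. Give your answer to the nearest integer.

45 ms

incongruent: exclude 1544
M(congruent) = 2944/6 = 490.667
M(incongruent) = 3753/7 = 536.143
Difference = 536.143 − 490.667 = 45.476 ms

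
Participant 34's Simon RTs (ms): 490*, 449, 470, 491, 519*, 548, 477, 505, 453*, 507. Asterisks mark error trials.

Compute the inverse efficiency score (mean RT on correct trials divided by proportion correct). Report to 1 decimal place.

703.5 ms

Correct trials (n=7): 449, 470, 491, 548, 477, 505, 507
Mean correct RT = 3447/7 = 492.4286 ms
Proportion correct = 7/10
IES = 492.4286 / (7/10) = 703.469 ms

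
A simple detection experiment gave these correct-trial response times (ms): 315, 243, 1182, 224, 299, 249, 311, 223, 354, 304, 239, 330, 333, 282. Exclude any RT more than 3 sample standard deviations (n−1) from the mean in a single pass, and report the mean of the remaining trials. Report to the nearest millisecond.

285 ms

n = 14, ΣRT = 4888, M = 349.143
Σ(x−M)² = 770981.71; s = √(770981.71/13) = 243.529
Cutoffs: 349.143 ± 3·243.529 → [-381.4, 1079.7]
Outside: 1182 → excluded.
Retained (n=13): Σ = 3706, mean = 3706/13 = 285.077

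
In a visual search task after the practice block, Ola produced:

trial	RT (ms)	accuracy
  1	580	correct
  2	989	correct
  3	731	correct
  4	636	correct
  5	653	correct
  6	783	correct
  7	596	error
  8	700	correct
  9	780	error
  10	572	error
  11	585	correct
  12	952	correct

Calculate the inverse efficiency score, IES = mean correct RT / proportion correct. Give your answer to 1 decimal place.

979.1 ms

Correct trials (n=9): 580, 989, 731, 636, 653, 783, 700, 585, 952
Mean correct RT = 6609/9 = 734.3333 ms
Proportion correct = 9/12
IES = 734.3333 / (9/12) = 979.111 ms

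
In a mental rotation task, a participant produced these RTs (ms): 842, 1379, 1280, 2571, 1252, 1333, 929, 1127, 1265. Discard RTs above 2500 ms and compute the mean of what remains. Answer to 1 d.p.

1175.9 ms

Excluded: 2571
Retained (n=8): Σ = 9407
Mean = 9407/8 = 1175.8750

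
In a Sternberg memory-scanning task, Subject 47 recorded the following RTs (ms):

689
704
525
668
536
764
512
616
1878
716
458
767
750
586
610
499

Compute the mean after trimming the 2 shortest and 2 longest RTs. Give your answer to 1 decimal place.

Sorted: 458, 499, 512, 525, 536, 586, 610, 616, 668, 689, 704, 716, 750, 764, 767, 1878
Drop lowest 2 (458, 499) and highest 2 (767, 1878)
Remaining (n=12): Σ = 7676, mean = 7676/12 = 639.667

639.7 ms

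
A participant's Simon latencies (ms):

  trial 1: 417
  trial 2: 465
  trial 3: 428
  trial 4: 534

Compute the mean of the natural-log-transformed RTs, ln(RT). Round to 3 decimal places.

ln(RT): 6.0331, 6.1420, 6.0591, 6.2804
Σ ln(RT) = 24.5146
Mean = 24.5146/4 = 6.12866

6.129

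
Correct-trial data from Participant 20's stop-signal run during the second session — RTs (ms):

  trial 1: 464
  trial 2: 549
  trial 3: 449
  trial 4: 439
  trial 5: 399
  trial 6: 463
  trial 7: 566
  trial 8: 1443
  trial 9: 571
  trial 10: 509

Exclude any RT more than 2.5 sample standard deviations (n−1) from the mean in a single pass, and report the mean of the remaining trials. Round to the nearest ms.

n = 10, ΣRT = 5852, M = 585.200
Σ(x−M)² = 847725.60; s = √(847725.60/9) = 306.907
Cutoffs: 585.200 ± 2.5·306.907 → [-182.1, 1352.5]
Outside: 1443 → excluded.
Retained (n=9): Σ = 4409, mean = 4409/9 = 489.889

490 ms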